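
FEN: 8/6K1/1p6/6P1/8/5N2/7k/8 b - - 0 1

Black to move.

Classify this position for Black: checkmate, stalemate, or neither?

neither

Black to move; black king on h2.
In check: yes, from the white knight on f3.
King squares — g1: attacked by Nf3; h1: available; g2: available; g3: available; h3: available.
Legal moves for Black: Kh3, Kg3, Kg2, Kh1.
Black is in check but has 4 legal moves → neither.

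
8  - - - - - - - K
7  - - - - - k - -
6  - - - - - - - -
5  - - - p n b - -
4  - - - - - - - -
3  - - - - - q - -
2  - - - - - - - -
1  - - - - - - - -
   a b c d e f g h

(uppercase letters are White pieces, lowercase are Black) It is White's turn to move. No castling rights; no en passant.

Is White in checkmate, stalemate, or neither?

White to move; white king on h8.
In check: no.
King squares — g7: attacked by Kf7; h7: attacked by Bf5; g8: attacked by Kf7.
Legal moves for White: none.
Not in check and no legal moves → stalemate.

stalemate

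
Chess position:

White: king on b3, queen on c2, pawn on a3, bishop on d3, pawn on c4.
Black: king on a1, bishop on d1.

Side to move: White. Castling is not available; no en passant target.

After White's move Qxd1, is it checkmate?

yes

After Qxd1: black king on a1; in check: yes, from the white queen on d1.
King squares — b1: attacked by Qd1; a2: attacked by Kb3; b2: attacked by Kb3.
Black has no legal moves → checkmate.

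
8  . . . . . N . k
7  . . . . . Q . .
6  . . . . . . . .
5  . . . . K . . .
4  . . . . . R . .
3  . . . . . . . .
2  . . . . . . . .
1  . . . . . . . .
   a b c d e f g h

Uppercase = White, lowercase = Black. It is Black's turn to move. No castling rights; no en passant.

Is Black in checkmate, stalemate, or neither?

stalemate

Black to move; black king on h8.
In check: no.
King squares — g7: attacked by Qf7; h7: attacked by Qf7; g8: attacked by Qf7.
Legal moves for Black: none.
Not in check and no legal moves → stalemate.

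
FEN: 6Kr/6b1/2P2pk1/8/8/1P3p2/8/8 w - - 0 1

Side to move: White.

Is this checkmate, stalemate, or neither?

White to move; white king on g8.
In check: yes, from the black rook on h8.
King squares — f7: attacked by Kg6; g7: attacked by Kg6; h7: attacked by Kg6; f8: attacked by Bg7; h8: attacked by Bg7.
Legal moves for White: none.
In check with no legal moves → checkmate.

checkmate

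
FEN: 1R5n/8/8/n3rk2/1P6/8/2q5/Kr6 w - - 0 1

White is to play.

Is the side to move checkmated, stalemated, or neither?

checkmate

White to move; white king on a1.
In check: yes, from the black rook on b1.
King squares — b1: attacked by Qc2; a2: attacked by Qc2; b2: attacked by Rb1.
Legal moves for White: none.
In check with no legal moves → checkmate.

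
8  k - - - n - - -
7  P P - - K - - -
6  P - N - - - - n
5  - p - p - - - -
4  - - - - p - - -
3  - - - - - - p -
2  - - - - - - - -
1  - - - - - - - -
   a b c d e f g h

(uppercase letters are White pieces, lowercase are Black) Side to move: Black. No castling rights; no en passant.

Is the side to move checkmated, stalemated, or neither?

checkmate

Black to move; black king on a8.
In check: yes, from the white pawn on b7.
King squares — a7: attacked by Nc6; b7: attacked by Pa6; b8: attacked by Nc6.
Legal moves for Black: none.
In check with no legal moves → checkmate.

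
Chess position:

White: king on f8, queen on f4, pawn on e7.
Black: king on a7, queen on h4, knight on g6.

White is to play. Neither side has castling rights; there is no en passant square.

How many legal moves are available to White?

White to move; king on f8.
In check: yes, from the black knight on g6.
Legal moves: Kg8, Ke8, Kg7, Kf7.
Count: 4.

4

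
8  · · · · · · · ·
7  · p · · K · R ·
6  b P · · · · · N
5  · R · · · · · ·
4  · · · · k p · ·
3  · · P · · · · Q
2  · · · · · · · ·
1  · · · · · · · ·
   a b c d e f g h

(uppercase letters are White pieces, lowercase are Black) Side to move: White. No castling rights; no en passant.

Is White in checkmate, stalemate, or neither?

neither

White to move; white king on e7.
In check: no.
Legal moves for White include: Rg8, Rh7, Rf7, Rg6, Rgg5, Rg4, Rg3, Rg2, Rg1, Kf8, Ke8, Kd8, Kf7, Kd7, Kf6, Ke6, Kd6, Ng8, ... (list truncated; more exist).
White has legal moves and is not in check → neither.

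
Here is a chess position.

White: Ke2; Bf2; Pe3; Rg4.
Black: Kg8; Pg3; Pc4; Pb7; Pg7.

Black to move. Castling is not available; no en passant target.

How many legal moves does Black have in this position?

Black to move; king on g8.
In check: no.
Legal moves: Kh8, Kf8, Kh7, Kf7, gxf2, g6, b6, c3, g2, g5, b5.
Count: 11.

11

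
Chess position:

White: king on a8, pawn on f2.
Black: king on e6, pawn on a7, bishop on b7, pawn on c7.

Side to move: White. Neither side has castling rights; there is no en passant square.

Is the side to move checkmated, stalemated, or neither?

neither

White to move; white king on a8.
In check: yes, from the black bishop on b7.
King squares — a7: available; b7: available; b8: available.
Legal moves for White: Kb8, Kxb7, Kxa7.
White is in check but has 3 legal moves → neither.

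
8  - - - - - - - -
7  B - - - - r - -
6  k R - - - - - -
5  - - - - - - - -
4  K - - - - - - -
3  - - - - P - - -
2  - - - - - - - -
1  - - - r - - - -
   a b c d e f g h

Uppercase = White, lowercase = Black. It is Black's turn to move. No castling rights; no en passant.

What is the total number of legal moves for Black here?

Black to move; king on a6.
In check: yes, from the white rook on b6.
Legal moves: Kxa7.
Count: 1.

1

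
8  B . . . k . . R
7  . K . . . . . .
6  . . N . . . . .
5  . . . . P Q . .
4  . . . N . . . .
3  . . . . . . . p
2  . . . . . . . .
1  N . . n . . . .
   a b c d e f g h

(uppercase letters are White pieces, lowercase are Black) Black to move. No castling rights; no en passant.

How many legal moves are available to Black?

Black to move; king on e8.
In check: yes, from the white rook on h8.
Legal moves: none.
Count: 0.

0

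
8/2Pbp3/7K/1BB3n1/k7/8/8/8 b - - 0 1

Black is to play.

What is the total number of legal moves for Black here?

Black to move; king on a4.
In check: yes, from the white bishop on b5.
Legal moves: Kxb5, Ka5, Kb3, Bxb5.
Count: 4.

4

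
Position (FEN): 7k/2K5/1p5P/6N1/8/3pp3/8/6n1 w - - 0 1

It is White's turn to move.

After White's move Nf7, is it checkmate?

After Nf7: black king on h8; in check: yes, from the white knight on f7.
Black has 2 legal replies: Kg8, Kh7.
In check but a legal move exists → not checkmate.

no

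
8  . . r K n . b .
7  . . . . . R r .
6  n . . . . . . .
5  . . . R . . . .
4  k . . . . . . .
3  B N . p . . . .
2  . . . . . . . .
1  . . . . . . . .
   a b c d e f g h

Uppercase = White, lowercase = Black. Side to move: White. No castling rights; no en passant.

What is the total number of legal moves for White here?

White to move; king on d8.
In check: yes, from the black rook on c8.
Legal moves: Kxc8, Ke7, Kd7.
Count: 3.

3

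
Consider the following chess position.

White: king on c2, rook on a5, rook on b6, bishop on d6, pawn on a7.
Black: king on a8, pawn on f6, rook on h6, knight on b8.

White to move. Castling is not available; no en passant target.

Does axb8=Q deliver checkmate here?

yes

After axb8=Q: black king on a8; in check: yes, from the white rook on a5 and the white queen on b8.
King squares — a7: attacked by Ra5; b7: attacked by Rb6; b8: attacked by Rb6.
Black has no legal moves → checkmate.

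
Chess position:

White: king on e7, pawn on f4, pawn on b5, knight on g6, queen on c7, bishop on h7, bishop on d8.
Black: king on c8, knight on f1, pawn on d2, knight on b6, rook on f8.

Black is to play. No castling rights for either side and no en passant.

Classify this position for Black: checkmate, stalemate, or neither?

checkmate

Black to move; black king on c8.
In check: yes, from the white queen on c7.
King squares — b7: attacked by Qc7; c7: attacked by Bd8; d7: attacked by Qc7; b8: attacked by Qc7; d8: attacked by Qc7.
Legal moves for Black: none.
In check with no legal moves → checkmate.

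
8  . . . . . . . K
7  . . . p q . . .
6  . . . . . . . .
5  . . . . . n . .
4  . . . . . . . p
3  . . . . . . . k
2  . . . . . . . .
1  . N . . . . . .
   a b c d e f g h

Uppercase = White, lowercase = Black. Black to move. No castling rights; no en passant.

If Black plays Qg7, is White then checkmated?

After Qg7: white king on h8; in check: yes, from the black queen on g7.
King squares — g7: attacked by Nf5; h7: attacked by Qg7; g8: attacked by Qg7.
White has no legal moves → checkmate.

yes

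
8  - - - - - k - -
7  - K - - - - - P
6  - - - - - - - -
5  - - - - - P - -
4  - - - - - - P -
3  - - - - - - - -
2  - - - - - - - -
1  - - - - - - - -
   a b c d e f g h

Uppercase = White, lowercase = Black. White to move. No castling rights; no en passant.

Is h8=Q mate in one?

no

After h8=Q: black king on f8; in check: yes, from the white queen on h8.
Black has 2 legal replies: Kf7, Ke7.
In check but a legal move exists → not checkmate.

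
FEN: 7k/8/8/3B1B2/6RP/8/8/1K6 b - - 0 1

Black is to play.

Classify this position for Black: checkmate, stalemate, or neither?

stalemate

Black to move; black king on h8.
In check: no.
King squares — g7: attacked by Rg4; h7: attacked by Bf5; g8: attacked by Rg4.
Legal moves for Black: none.
Not in check and no legal moves → stalemate.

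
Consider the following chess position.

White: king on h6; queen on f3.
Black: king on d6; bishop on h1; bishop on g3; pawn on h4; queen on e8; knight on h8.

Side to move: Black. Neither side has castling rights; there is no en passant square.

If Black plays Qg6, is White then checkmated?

yes

After Qg6: white king on h6; in check: yes, from the black queen on g6.
King squares — g5: attacked by Qg6; h5: attacked by Qg6; g6: attacked by Nh8; g7: attacked by Qg6; h7: attacked by Qg6.
White has no legal moves → checkmate.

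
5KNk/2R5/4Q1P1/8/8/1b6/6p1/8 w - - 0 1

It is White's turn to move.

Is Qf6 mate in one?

yes

After Qf6: black king on h8; in check: yes, from the white queen on f6.
King squares — g7: attacked by Qf6; h7: attacked by Pg6; g8: attacked by Kf8.
Black has no legal moves → checkmate.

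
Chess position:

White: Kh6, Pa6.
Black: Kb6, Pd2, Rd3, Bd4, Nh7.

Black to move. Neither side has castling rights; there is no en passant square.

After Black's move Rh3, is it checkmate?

no

After Rh3: white king on h6; in check: yes, from the black rook on h3.
White has 1 legal reply: Kg6.
In check but a legal move exists → not checkmate.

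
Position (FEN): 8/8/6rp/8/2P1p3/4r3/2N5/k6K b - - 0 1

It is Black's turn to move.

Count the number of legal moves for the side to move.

3

Black to move; king on a1.
In check: yes, from the white knight on c2.
Legal moves: Kb2, Ka2, Kb1.
Count: 3.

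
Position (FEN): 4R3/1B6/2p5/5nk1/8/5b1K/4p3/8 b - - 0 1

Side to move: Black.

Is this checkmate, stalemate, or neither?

Black to move; black king on g5.
In check: no.
Legal moves for Black include: Kh6, Kg6, Kf6, Kh5, Kf4, Ng7, Ne7, Nh6, Nd6, Nh4, Nd4, Ng3, Ne3, Bh5, Bd5, Bg4+, Be4, Bg2+, ... (list truncated; more exist).
Black has legal moves and is not in check → neither.

neither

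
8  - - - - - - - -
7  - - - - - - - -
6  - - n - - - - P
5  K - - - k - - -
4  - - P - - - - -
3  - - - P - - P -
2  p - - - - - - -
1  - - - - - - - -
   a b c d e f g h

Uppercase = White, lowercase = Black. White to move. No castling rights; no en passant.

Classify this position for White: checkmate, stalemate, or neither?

White to move; white king on a5.
In check: yes, from the black knight on c6.
Legal moves for White: Kb6, Ka6, Kb5, Ka4.
White is in check but has 4 legal moves → neither.

neither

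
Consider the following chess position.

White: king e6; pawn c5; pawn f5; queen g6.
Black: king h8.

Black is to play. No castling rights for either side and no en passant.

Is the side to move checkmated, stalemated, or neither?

Black to move; black king on h8.
In check: no.
King squares — g7: attacked by Qg6; h7: attacked by Qg6; g8: attacked by Qg6.
Legal moves for Black: none.
Not in check and no legal moves → stalemate.

stalemate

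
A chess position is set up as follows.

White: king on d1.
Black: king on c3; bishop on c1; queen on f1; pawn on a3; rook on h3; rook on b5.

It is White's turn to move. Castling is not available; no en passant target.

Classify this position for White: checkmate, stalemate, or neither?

White to move; white king on d1.
In check: yes, from the black queen on f1.
King squares — c1: attacked by Qf1; e1: attacked by Qf1; c2: attacked by Kc3; d2: attacked by Bc1; e2: attacked by Qf1.
Legal moves for White: none.
In check with no legal moves → checkmate.

checkmate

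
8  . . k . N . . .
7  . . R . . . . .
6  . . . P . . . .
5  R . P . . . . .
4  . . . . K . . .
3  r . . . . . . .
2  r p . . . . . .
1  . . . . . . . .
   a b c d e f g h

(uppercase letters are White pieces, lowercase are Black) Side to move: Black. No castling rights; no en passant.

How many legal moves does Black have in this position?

2

Black to move; king on c8.
In check: yes, from the white rook on c7.
Legal moves: Kd8, Kb8.
Count: 2.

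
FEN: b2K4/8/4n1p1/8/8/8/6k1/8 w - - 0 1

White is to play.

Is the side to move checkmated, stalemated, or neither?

neither

White to move; white king on d8.
In check: yes, from the black knight on e6.
Legal moves for White: Ke8, Kc8, Ke7, Kd7.
White is in check but has 4 legal moves → neither.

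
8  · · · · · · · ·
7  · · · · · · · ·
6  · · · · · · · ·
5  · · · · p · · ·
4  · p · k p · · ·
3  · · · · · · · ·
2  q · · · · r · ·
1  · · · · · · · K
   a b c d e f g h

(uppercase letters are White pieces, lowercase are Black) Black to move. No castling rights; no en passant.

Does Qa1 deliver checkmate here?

After Qa1: white king on h1; in check: yes, from the black queen on a1.
King squares — g1: attacked by Qa1; g2: attacked by Rf2; h2: attacked by Rf2.
White has no legal moves → checkmate.

yes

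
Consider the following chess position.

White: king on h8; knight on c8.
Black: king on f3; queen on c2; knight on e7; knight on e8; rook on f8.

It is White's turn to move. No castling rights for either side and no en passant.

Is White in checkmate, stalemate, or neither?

White to move; white king on h8.
In check: yes, from the black rook on f8.
King squares — g7: attacked by Ne8; h7: attacked by Qc2; g8: attacked by Ne7.
Legal moves for White: none.
In check with no legal moves → checkmate.

checkmate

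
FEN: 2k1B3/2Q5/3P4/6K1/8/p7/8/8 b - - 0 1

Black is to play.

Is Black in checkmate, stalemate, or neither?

Black to move; black king on c8.
In check: yes, from the white queen on c7.
King squares — b7: attacked by Qc7; c7: attacked by Pd6; d7: attacked by Qc7; b8: attacked by Qc7; d8: attacked by Qc7.
Legal moves for Black: none.
In check with no legal moves → checkmate.

checkmate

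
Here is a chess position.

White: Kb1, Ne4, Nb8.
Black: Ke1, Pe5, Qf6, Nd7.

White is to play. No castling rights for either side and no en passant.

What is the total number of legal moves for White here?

16

White to move; king on b1.
In check: no.
Legal moves: Nxd7, Nc6, Na6, Nxf6, Nd6, Ng5, Nc5, Ng3, Nc3, Nf2, Nd2, Kc2, Kb2, Ka2, Kc1, Ka1.
Count: 16.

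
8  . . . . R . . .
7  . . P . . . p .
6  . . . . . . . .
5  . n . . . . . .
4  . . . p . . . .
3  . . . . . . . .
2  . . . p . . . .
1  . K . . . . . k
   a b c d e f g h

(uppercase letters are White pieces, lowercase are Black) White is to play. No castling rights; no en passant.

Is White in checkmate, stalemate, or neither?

neither

White to move; white king on b1.
In check: no.
Legal moves for White include: Rh8+, Rg8, Rf8, Rd8, Rc8, Rb8, Ra8, Re7, Re6, Re5, Re4, Re3, Re2, Re1+, Kc2, Kb2, Ka2, Ka1, ... (list truncated; more exist).
White has legal moves and is not in check → neither.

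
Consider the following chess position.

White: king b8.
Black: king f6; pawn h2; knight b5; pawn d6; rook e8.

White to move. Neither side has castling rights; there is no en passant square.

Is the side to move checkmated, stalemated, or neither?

neither

White to move; white king on b8.
In check: yes, from the black rook on e8.
King squares — a7: attacked by Nb5; b7: available; c7: attacked by Nb5; a8: attacked by Re8; c8: attacked by Re8.
Legal moves for White: Kb7.
White is in check but has 1 legal move → neither.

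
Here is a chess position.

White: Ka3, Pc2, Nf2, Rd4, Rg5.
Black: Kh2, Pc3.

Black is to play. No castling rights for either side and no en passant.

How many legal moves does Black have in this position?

0

Black to move; king on h2.
In check: no.
Legal moves: none.
Count: 0.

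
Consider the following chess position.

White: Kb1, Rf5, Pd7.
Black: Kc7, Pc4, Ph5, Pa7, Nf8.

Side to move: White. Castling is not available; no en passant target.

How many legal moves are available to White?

23

White to move; king on b1.
In check: no.
Legal moves: Rxf8, Rf7, Rf6, Rxh5, Rg5, Re5, Rd5, Rc5+, Rb5, Ra5, Rf4, Rf3, Rf2, Rf1, Kc2, Kb2, Ka2, Kc1, Ka1, d8=Q+, d8=R, d8=B+, d8=N.
Count: 23.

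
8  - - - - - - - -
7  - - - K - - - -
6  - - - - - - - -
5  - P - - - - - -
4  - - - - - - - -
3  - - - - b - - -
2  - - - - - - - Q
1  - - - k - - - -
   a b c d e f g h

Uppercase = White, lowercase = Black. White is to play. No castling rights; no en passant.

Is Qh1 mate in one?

After Qh1: black king on d1; in check: yes, from the white queen on h1.
Black has 4 legal replies: Ke2, Kd2, Kc2, Bg1.
In check but a legal move exists → not checkmate.

no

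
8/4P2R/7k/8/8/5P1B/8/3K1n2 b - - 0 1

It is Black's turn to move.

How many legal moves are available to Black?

3

Black to move; king on h6.
In check: yes, from the white rook on h7.
Legal moves: Kxh7, Kg6, Kg5.
Count: 3.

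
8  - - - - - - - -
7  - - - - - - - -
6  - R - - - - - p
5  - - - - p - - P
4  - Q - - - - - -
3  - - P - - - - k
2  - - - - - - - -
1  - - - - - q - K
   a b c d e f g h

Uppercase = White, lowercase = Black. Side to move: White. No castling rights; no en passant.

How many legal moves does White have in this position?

0

White to move; king on h1.
In check: yes, from the black queen on f1.
Legal moves: none.
Count: 0.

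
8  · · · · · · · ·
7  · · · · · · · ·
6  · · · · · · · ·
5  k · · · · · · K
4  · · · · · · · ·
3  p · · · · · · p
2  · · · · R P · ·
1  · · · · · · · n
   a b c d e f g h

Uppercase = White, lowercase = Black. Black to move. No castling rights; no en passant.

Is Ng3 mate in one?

no

After Ng3: white king on h5; in check: yes, from the black knight on g3.
White has 6 legal replies: Kh6, Kg6, Kg5, Kh4, Kg4, fxg3.
In check but a legal move exists → not checkmate.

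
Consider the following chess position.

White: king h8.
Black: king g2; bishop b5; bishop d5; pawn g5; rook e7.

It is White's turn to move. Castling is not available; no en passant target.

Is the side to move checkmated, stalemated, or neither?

stalemate

White to move; white king on h8.
In check: no.
King squares — g7: attacked by Re7; h7: attacked by Re7; g8: attacked by Bd5.
Legal moves for White: none.
Not in check and no legal moves → stalemate.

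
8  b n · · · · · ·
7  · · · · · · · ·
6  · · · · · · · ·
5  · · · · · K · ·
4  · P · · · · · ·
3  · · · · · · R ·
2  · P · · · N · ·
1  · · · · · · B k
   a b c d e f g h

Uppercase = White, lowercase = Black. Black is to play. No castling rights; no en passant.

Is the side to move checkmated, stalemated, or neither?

checkmate

Black to move; black king on h1.
In check: yes, from the white knight on f2.
King squares — g1: attacked by Rg3; g2: attacked by Rg3; h2: attacked by Bg1.
Legal moves for Black: none.
In check with no legal moves → checkmate.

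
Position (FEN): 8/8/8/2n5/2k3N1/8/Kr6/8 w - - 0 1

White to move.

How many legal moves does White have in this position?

3

White to move; king on a2.
In check: yes, from the black rook on b2.
Legal moves: Ka3, Kxb2, Ka1.
Count: 3.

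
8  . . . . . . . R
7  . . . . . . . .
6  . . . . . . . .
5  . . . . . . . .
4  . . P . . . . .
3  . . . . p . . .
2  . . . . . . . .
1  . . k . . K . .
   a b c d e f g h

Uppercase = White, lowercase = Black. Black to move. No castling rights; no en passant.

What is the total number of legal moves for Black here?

6

Black to move; king on c1.
In check: no.
Legal moves: Kd2, Kc2, Kb2, Kd1, Kb1, e2+.
Count: 6.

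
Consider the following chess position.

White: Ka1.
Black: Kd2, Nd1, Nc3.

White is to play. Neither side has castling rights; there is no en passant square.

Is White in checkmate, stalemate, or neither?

White to move; white king on a1.
In check: no.
King squares — b1: attacked by Nc3; a2: attacked by Nc3; b2: attacked by Nd1.
Legal moves for White: none.
Not in check and no legal moves → stalemate.

stalemate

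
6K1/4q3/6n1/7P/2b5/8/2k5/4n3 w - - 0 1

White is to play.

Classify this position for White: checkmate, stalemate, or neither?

checkmate

White to move; white king on g8.
In check: yes, from the black bishop on c4.
King squares — f7: attacked by Bc4; g7: attacked by Qe7; h7: attacked by Qe7; f8: attacked by Ng6; h8: attacked by Ng6.
Legal moves for White: none.
In check with no legal moves → checkmate.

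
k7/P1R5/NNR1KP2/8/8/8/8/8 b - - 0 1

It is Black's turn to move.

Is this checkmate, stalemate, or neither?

Black to move; black king on a8.
In check: yes, from the white knight on b6.
King squares — a7: attacked by Rc7; b7: attacked by Rc7; b8: attacked by Na6.
Legal moves for Black: none.
In check with no legal moves → checkmate.

checkmate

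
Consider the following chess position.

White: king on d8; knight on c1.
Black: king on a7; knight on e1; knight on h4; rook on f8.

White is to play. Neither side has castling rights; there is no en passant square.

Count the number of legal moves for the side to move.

3

White to move; king on d8.
In check: yes, from the black rook on f8.
Legal moves: Ke7, Kd7, Kc7.
Count: 3.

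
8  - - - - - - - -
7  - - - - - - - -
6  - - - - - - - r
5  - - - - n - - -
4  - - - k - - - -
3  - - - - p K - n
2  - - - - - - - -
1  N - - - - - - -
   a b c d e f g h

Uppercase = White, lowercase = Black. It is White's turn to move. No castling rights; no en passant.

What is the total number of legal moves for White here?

White to move; king on f3.
In check: yes, from the black knight on e5.
Legal moves: Kg3, Kg2, Ke2.
Count: 3.

3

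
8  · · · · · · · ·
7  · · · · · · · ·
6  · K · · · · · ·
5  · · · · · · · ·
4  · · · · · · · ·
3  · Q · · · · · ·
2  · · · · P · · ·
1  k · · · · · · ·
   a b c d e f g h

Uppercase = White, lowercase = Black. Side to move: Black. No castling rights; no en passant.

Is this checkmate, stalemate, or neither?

Black to move; black king on a1.
In check: no.
King squares — b1: attacked by Qb3; a2: attacked by Qb3; b2: attacked by Qb3.
Legal moves for Black: none.
Not in check and no legal moves → stalemate.

stalemate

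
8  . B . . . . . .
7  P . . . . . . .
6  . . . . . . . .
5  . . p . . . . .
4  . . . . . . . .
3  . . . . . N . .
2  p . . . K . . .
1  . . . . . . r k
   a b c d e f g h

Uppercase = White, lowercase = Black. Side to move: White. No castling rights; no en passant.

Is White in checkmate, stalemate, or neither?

White to move; white king on e2.
In check: no.
Legal moves for White include: Bc7, Bd6, Be5, Bf4, Bg3, Bh2, Ng5, Ne5, Nh4, Nd4, Nh2, Nd2, Nxg1, Ne1, Ke3, Kd3, Kf2, Kd2, ... (list truncated; more exist).
White has legal moves and is not in check → neither.

neither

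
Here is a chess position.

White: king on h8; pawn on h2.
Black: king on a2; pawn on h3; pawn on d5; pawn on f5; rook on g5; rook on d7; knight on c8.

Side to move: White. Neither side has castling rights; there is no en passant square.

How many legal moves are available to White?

White to move; king on h8.
In check: no.
Legal moves: none.
Count: 0.

0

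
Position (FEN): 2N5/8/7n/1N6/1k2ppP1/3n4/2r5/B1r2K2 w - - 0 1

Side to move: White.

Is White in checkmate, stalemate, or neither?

White to move; white king on f1.
In check: yes, from the black rook on c1.
King squares — e1: attacked by Rc1; g1: attacked by Rc1; e2: attacked by Rc2; f2: attacked by Rc2; g2: attacked by Rc2.
Legal moves for White: none.
In check with no legal moves → checkmate.

checkmate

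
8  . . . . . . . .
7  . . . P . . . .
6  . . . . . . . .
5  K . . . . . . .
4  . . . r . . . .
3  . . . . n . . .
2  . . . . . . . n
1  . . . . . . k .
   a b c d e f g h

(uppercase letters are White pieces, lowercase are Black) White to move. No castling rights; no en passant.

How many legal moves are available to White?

7

White to move; king on a5.
In check: no.
Legal moves: Kb6, Ka6, Kb5, d8=Q, d8=R, d8=B, d8=N.
Count: 7.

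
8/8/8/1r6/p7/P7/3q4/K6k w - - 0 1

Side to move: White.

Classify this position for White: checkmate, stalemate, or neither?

stalemate

White to move; white king on a1.
In check: no.
King squares — b1: attacked by Rb5; a2: attacked by Qd2; b2: attacked by Qd2.
Legal moves for White: none.
Not in check and no legal moves → stalemate.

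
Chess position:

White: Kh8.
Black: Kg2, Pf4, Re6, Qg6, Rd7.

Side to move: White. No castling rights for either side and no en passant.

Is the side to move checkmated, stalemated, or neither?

White to move; white king on h8.
In check: no.
King squares — g7: attacked by Qg6; h7: attacked by Qg6; g8: attacked by Qg6.
Legal moves for White: none.
Not in check and no legal moves → stalemate.

stalemate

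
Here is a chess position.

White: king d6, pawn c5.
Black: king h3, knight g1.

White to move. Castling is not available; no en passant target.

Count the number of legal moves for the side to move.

8

White to move; king on d6.
In check: no.
Legal moves: Ke7, Kd7, Kc7, Ke6, Kc6, Ke5, Kd5, c6.
Count: 8.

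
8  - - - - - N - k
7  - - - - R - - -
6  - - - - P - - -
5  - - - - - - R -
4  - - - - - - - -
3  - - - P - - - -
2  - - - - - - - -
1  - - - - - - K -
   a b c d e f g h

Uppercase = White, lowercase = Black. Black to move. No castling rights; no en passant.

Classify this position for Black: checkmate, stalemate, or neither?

Black to move; black king on h8.
In check: no.
King squares — g7: attacked by Rg5; h7: attacked by Re7; g8: attacked by Rg5.
Legal moves for Black: none.
Not in check and no legal moves → stalemate.

stalemate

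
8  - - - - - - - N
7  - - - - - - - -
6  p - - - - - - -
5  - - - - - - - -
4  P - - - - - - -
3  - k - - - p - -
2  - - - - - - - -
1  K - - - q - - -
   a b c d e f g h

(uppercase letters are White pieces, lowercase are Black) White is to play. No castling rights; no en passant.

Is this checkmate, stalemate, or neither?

White to move; white king on a1.
In check: yes, from the black queen on e1.
King squares — b1: attacked by Qe1; a2: attacked by Kb3; b2: attacked by Kb3.
Legal moves for White: none.
In check with no legal moves → checkmate.

checkmate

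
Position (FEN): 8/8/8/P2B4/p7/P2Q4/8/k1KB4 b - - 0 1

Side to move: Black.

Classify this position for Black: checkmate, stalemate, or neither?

Black to move; black king on a1.
In check: no.
King squares — b1: attacked by Kc1; a2: attacked by Bd5; b2: attacked by Kc1.
Legal moves for Black: none.
Not in check and no legal moves → stalemate.

stalemate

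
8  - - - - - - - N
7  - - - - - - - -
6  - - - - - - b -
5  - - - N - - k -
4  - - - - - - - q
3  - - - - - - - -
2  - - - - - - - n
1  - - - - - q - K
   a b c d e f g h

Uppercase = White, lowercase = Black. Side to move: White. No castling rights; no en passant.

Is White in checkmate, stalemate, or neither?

White to move; white king on h1.
In check: yes, from the black queen on f1.
King squares — g1: attacked by Qf1; g2: attacked by Qf1; h2: attacked by Qh4.
Legal moves for White: none.
In check with no legal moves → checkmate.

checkmate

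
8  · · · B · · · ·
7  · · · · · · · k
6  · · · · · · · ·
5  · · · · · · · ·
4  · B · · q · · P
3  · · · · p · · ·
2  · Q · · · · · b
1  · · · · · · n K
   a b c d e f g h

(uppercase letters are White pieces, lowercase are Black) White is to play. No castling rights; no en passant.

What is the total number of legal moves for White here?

2

White to move; king on h1.
In check: yes, from the black queen on e4.
Legal moves: Kxh2, Qg2.
Count: 2.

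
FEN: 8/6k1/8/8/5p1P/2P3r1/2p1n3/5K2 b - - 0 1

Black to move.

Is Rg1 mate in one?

After Rg1: white king on f1; in check: yes, from the black rook on g1.
White has 2 legal replies: Kf2, Kxe2.
In check but a legal move exists → not checkmate.

no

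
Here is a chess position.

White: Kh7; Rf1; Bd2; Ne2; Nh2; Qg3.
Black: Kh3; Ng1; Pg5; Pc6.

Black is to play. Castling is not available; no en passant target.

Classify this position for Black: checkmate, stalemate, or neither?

Black to move; black king on h3.
In check: yes, from the white queen on g3.
King squares — g2: attacked by Qg3; h2: attacked by Qg3; g3: attacked by Ne2; g4: attacked by Nh2; h4: attacked by Qg3.
Legal moves for Black: none.
In check with no legal moves → checkmate.

checkmate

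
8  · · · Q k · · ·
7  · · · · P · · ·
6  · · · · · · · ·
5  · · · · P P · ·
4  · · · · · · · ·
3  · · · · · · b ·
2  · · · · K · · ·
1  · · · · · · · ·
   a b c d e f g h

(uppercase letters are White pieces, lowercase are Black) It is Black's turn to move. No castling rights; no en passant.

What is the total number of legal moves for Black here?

Black to move; king on e8.
In check: yes, from the white queen on d8.
Legal moves: Kf7.
Count: 1.

1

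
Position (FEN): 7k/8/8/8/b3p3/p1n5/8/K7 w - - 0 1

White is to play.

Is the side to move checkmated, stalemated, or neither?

White to move; white king on a1.
In check: no.
King squares — b1: attacked by Nc3; a2: attacked by Nc3; b2: attacked by Pa3.
Legal moves for White: none.
Not in check and no legal moves → stalemate.

stalemate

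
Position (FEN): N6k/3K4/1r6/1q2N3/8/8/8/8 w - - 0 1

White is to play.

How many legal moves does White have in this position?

5

White to move; king on d7.
In check: yes, from the black queen on b5.
Legal moves: Kd8, Kc8, Ke7, Kc7, Nc6.
Count: 5.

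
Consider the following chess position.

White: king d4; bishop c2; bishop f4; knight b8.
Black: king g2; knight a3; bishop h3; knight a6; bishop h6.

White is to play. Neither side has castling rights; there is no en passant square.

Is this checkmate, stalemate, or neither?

White to move; white king on d4.
In check: no.
Legal moves for White include: Nd7, Nc6, Nxa6, Bc7, Bxh6, Bd6, Bg5, Be5, Bg3, Be3, Bh2, Bd2, Bc1, Ke5, Kd5, Ke4, Ke3, Kd3, ... (list truncated; more exist).
White has legal moves and is not in check → neither.

neither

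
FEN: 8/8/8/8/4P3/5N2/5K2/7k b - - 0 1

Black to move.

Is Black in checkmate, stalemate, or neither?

Black to move; black king on h1.
In check: no.
King squares — g1: attacked by Kf2; g2: attacked by Kf2; h2: attacked by Nf3.
Legal moves for Black: none.
Not in check and no legal moves → stalemate.

stalemate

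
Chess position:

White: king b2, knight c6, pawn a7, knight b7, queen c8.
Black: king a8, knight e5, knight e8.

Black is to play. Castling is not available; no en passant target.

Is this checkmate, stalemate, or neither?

Black to move; black king on a8.
In check: yes, from the white queen on c8.
King squares — a7: attacked by Nc6; b7: attacked by Qc8; b8: attacked by Nc6.
Legal moves for Black: none.
In check with no legal moves → checkmate.

checkmate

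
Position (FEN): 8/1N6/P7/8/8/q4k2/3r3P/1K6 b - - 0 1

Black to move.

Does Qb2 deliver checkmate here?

After Qb2: white king on b1; in check: yes, from the black queen on b2.
King squares — a1: attacked by Qb2; c1: attacked by Qb2; a2: attacked by Qb2; b2: attacked by Rd2; c2: attacked by Qb2.
White has no legal moves → checkmate.

yes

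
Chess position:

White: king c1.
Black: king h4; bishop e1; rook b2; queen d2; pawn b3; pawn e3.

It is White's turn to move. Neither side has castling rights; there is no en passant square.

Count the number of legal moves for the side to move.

White to move; king on c1.
In check: yes, from the black queen on d2.
Legal moves: none.
Count: 0.

0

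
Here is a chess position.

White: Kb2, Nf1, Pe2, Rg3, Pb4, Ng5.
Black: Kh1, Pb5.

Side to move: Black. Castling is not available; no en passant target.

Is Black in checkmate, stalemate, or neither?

Black to move; black king on h1.
In check: no.
King squares — g1: attacked by Rg3; g2: attacked by Rg3; h2: attacked by Nf1.
Legal moves for Black: none.
Not in check and no legal moves → stalemate.

stalemate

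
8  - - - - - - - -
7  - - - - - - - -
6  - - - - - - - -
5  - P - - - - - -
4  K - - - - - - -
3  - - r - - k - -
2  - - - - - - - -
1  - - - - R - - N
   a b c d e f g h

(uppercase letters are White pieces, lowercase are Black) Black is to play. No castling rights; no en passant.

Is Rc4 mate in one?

After Rc4: white king on a4; in check: yes, from the black rook on c4.
White has 3 legal replies: Ka5, Kb3, Ka3.
In check but a legal move exists → not checkmate.

no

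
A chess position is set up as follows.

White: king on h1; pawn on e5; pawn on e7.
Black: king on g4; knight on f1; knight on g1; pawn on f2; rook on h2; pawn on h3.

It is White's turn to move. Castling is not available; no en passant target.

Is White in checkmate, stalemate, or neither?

White to move; white king on h1.
In check: yes, from the black rook on h2.
King squares — g1: attacked by Pf2; g2: attacked by Rh2; h2: attacked by Nf1.
Legal moves for White: none.
In check with no legal moves → checkmate.

checkmate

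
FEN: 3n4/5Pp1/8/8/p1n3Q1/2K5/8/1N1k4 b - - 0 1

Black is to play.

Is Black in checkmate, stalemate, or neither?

neither

Black to move; black king on d1.
In check: yes, from the white queen on g4.
Legal moves for Black: Ke1, Kc1.
Black is in check but has 2 legal moves → neither.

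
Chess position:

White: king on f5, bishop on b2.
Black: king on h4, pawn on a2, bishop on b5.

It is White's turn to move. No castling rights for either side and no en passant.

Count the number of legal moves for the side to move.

15

White to move; king on f5.
In check: no.
Legal moves: Kg6, Kf6, Ke6, Ke5, Kf4, Ke4, Bh8, Bg7, Bf6+, Be5, Bd4, Bc3, Ba3, Bc1, Ba1.
Count: 15.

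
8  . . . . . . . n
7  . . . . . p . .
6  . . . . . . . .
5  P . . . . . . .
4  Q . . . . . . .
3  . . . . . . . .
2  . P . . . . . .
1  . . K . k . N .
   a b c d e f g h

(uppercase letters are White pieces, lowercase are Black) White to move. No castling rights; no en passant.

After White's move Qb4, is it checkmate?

After Qb4: black king on e1; in check: yes, from the white queen on b4.
Black has 2 legal replies: Kf2, Kf1.
In check but a legal move exists → not checkmate.

no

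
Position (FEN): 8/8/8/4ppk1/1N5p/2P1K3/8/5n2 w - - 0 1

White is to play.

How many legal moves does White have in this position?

White to move; king on e3.
In check: yes, from the black knight on f1.
Legal moves: Kf3, Kd3, Kf2, Ke2.
Count: 4.

4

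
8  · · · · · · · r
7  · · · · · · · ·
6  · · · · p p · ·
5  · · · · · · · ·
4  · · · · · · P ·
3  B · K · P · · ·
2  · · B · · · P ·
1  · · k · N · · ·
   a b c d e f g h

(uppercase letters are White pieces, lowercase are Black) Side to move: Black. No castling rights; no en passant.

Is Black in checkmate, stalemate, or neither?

checkmate

Black to move; black king on c1.
In check: yes, from the white bishop on a3.
King squares — b1: attacked by Bc2; d1: attacked by Bc2; b2: attacked by Ba3; c2: attacked by Ne1; d2: attacked by Kc3.
Legal moves for Black: none.
In check with no legal moves → checkmate.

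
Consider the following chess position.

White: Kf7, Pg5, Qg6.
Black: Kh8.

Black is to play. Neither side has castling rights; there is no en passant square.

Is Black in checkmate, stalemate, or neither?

Black to move; black king on h8.
In check: no.
King squares — g7: attacked by Qg6; h7: attacked by Qg6; g8: attacked by Qg6.
Legal moves for Black: none.
Not in check and no legal moves → stalemate.

stalemate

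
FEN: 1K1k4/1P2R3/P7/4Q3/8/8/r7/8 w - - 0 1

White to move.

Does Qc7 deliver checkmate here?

yes

After Qc7: black king on d8; in check: yes, from the white queen on c7.
King squares — c7: attacked by Re7; d7: attacked by Qc7; e7: attacked by Qc7; c8: attacked by Pb7; e8: attacked by Re7.
Black has no legal moves → checkmate.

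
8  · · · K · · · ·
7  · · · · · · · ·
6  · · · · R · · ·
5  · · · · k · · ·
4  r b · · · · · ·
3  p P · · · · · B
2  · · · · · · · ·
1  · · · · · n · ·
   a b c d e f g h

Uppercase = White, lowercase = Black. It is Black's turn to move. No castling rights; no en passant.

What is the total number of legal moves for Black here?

3

Black to move; king on e5.
In check: yes, from the white rook on e6.
Legal moves: Kd5, Kf4, Kd4.
Count: 3.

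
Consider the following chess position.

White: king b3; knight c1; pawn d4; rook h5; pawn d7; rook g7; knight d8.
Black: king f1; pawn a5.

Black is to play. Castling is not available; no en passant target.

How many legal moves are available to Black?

Black to move; king on f1.
In check: no.
Legal moves: Kf2, Ke1, a4+.
Count: 3.

3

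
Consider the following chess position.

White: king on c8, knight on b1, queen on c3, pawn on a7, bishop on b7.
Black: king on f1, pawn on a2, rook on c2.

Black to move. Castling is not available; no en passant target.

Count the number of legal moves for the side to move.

19

Black to move; king on f1.
In check: no.
Legal moves: Rxc3+, Rh2, Rg2, Rf2, Re2, Rd2, Rb2, Rc1, Kf2, Ke2, Kg1, axb1=Q, axb1=R, axb1=B, axb1=N, a1=Q, a1=R, a1=B, a1=N.
Count: 19.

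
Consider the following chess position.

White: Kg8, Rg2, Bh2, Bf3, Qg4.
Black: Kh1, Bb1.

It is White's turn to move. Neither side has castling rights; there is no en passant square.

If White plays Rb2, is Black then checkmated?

After Rb2: black king on h1; in check: yes, from the white bishop on f3.
King squares — g1: attacked by Bh2; g2: attacked by Rb2; h2: attacked by Rb2.
Black has no legal moves → checkmate.

yes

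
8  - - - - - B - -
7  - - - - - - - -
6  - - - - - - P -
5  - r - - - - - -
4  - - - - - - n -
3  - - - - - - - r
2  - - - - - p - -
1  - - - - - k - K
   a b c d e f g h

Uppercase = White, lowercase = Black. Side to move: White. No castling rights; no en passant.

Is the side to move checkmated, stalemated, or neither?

White to move; white king on h1.
In check: yes, from the black rook on h3.
King squares — g1: attacked by Kf1; g2: attacked by Kf1; h2: attacked by Rh3.
Legal moves for White: none.
In check with no legal moves → checkmate.

checkmate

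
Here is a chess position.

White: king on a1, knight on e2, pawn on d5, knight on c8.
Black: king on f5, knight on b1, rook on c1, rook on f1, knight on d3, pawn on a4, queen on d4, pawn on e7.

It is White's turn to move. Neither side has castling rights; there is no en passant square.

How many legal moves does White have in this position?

3

White to move; king on a1.
In check: yes, from the black queen on d4.
Legal moves: Ka2, Nxd4+, Nc3.
Count: 3.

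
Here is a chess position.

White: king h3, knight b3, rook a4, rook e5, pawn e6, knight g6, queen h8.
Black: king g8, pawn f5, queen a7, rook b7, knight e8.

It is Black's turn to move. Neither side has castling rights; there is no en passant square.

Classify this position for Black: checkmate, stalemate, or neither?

checkmate

Black to move; black king on g8.
In check: yes, from the white queen on h8.
King squares — f7: attacked by Pe6; g7: attacked by Qh8; h7: attacked by Qh8; f8: attacked by Ng6; h8: attacked by Ng6.
Legal moves for Black: none.
In check with no legal moves → checkmate.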